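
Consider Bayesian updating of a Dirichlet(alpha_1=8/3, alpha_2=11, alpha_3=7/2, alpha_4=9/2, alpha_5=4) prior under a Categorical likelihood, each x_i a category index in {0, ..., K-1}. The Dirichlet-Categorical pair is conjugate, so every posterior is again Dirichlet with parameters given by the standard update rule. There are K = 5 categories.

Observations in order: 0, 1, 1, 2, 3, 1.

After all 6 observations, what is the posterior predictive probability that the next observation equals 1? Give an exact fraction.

obs 1: x=0 → posterior Dirichlet(11/3, 11, 7/2, 9/2, 4)
obs 2: x=1 → posterior Dirichlet(11/3, 12, 7/2, 9/2, 4)
obs 3: x=1 → posterior Dirichlet(11/3, 13, 7/2, 9/2, 4)
obs 4: x=2 → posterior Dirichlet(11/3, 13, 9/2, 9/2, 4)
obs 5: x=3 → posterior Dirichlet(11/3, 13, 9/2, 11/2, 4)
obs 6: x=1 → posterior Dirichlet(11/3, 14, 9/2, 11/2, 4)

42/95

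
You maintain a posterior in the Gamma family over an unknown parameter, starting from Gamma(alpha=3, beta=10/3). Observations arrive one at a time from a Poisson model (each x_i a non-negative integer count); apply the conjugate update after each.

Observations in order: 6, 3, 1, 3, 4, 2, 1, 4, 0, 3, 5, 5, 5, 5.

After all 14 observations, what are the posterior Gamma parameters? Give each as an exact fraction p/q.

obs 1: x=6 → posterior Gamma(9, 13/3)
obs 2: x=3 → posterior Gamma(12, 16/3)
obs 3: x=1 → posterior Gamma(13, 19/3)
obs 4: x=3 → posterior Gamma(16, 22/3)
obs 5: x=4 → posterior Gamma(20, 25/3)
obs 6: x=2 → posterior Gamma(22, 28/3)
obs 7: x=1 → posterior Gamma(23, 31/3)
obs 8: x=4 → posterior Gamma(27, 34/3)
obs 9: x=0 → posterior Gamma(27, 37/3)
obs 10: x=3 → posterior Gamma(30, 40/3)
obs 11: x=5 → posterior Gamma(35, 43/3)
obs 12: x=5 → posterior Gamma(40, 46/3)
obs 13: x=5 → posterior Gamma(45, 49/3)
obs 14: x=5 → posterior Gamma(50, 52/3)

alpha=50, beta=52/3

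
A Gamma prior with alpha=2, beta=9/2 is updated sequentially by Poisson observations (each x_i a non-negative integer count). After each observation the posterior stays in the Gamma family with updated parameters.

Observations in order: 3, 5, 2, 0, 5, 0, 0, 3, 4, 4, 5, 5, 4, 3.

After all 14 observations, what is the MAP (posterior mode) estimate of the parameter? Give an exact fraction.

88/37

obs 1: x=3 → posterior Gamma(5, 11/2)
obs 2: x=5 → posterior Gamma(10, 13/2)
obs 3: x=2 → posterior Gamma(12, 15/2)
obs 4: x=0 → posterior Gamma(12, 17/2)
obs 5: x=5 → posterior Gamma(17, 19/2)
obs 6: x=0 → posterior Gamma(17, 21/2)
obs 7: x=0 → posterior Gamma(17, 23/2)
obs 8: x=3 → posterior Gamma(20, 25/2)
obs 9: x=4 → posterior Gamma(24, 27/2)
obs 10: x=4 → posterior Gamma(28, 29/2)
obs 11: x=5 → posterior Gamma(33, 31/2)
obs 12: x=5 → posterior Gamma(38, 33/2)
obs 13: x=4 → posterior Gamma(42, 35/2)
obs 14: x=3 → posterior Gamma(45, 37/2)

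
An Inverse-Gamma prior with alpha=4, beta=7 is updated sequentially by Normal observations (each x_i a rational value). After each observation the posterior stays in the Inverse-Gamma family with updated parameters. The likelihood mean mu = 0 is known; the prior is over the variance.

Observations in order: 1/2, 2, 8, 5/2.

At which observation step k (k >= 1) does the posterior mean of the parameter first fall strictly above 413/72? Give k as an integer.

obs 1: x=1/2 → posterior Inverse-Gamma(9/2, 57/8)
obs 2: x=2 → posterior Inverse-Gamma(5, 73/8)
obs 3: x=8 → posterior Inverse-Gamma(11/2, 329/8)
obs 4: x=5/2 → posterior Inverse-Gamma(6, 177/4)

k = 3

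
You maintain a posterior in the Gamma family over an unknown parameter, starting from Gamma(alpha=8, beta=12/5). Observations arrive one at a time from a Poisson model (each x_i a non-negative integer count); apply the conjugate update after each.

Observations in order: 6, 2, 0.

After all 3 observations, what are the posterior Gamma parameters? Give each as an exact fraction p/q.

obs 1: x=6 → posterior Gamma(14, 17/5)
obs 2: x=2 → posterior Gamma(16, 22/5)
obs 3: x=0 → posterior Gamma(16, 27/5)

alpha=16, beta=27/5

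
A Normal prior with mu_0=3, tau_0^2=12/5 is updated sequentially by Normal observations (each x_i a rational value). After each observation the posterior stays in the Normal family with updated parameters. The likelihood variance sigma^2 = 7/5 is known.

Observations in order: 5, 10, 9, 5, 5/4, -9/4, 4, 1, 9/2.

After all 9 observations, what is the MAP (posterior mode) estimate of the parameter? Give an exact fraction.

471/115

obs 1: x=5 → posterior Normal(81/19, 84/95)
obs 2: x=10 → posterior Normal(201/31, 84/155)
obs 3: x=9 → posterior Normal(309/43, 84/215)
obs 4: x=5 → posterior Normal(369/55, 84/275)
obs 5: x=5/4 → posterior Normal(384/67, 84/335)
obs 6: x=-9/4 → posterior Normal(357/79, 84/395)
obs 7: x=4 → posterior Normal(405/91, 12/65)
obs 8: x=1 → posterior Normal(417/103, 84/515)
obs 9: x=9/2 → posterior Normal(471/115, 84/575)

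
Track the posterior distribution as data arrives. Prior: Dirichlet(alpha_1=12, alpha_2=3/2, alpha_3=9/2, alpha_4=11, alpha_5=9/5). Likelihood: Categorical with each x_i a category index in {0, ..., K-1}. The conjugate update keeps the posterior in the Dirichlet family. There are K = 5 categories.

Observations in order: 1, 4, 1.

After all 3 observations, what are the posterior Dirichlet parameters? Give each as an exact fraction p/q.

obs 1: x=1 → posterior Dirichlet(12, 5/2, 9/2, 11, 9/5)
obs 2: x=4 → posterior Dirichlet(12, 5/2, 9/2, 11, 14/5)
obs 3: x=1 → posterior Dirichlet(12, 7/2, 9/2, 11, 14/5)

alpha_1=12, alpha_2=7/2, alpha_3=9/2, alpha_4=11, alpha_5=14/5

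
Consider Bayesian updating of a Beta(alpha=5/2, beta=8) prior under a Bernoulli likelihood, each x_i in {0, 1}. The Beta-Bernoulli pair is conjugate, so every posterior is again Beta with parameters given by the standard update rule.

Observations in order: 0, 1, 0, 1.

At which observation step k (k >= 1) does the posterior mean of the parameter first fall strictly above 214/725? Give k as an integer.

k = 4

obs 1: x=0 → posterior Beta(5/2, 9)
obs 2: x=1 → posterior Beta(7/2, 9)
obs 3: x=0 → posterior Beta(7/2, 10)
obs 4: x=1 → posterior Beta(9/2, 10)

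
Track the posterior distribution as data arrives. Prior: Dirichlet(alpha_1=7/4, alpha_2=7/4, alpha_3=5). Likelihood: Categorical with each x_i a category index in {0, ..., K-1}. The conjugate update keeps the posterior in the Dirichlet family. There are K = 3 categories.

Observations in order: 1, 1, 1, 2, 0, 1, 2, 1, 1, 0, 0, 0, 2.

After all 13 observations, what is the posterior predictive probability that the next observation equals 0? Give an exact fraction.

obs 1: x=1 → posterior Dirichlet(7/4, 11/4, 5)
obs 2: x=1 → posterior Dirichlet(7/4, 15/4, 5)
obs 3: x=1 → posterior Dirichlet(7/4, 19/4, 5)
obs 4: x=2 → posterior Dirichlet(7/4, 19/4, 6)
obs 5: x=0 → posterior Dirichlet(11/4, 19/4, 6)
obs 6: x=1 → posterior Dirichlet(11/4, 23/4, 6)
obs 7: x=2 → posterior Dirichlet(11/4, 23/4, 7)
obs 8: x=1 → posterior Dirichlet(11/4, 27/4, 7)
obs 9: x=1 → posterior Dirichlet(11/4, 31/4, 7)
obs 10: x=0 → posterior Dirichlet(15/4, 31/4, 7)
obs 11: x=0 → posterior Dirichlet(19/4, 31/4, 7)
obs 12: x=0 → posterior Dirichlet(23/4, 31/4, 7)
obs 13: x=2 → posterior Dirichlet(23/4, 31/4, 8)

23/86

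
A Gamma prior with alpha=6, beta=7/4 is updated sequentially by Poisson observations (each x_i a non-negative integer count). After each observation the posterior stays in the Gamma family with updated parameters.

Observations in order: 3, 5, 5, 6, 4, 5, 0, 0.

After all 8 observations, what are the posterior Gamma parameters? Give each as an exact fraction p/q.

alpha=34, beta=39/4

obs 1: x=3 → posterior Gamma(9, 11/4)
obs 2: x=5 → posterior Gamma(14, 15/4)
obs 3: x=5 → posterior Gamma(19, 19/4)
obs 4: x=6 → posterior Gamma(25, 23/4)
obs 5: x=4 → posterior Gamma(29, 27/4)
obs 6: x=5 → posterior Gamma(34, 31/4)
obs 7: x=0 → posterior Gamma(34, 35/4)
obs 8: x=0 → posterior Gamma(34, 39/4)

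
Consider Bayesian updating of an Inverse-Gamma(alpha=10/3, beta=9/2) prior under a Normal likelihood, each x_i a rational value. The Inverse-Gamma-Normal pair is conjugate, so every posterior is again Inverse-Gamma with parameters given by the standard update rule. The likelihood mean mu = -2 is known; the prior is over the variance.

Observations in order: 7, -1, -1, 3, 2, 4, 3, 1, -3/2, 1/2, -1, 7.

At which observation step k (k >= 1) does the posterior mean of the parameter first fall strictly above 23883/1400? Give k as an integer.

k = 12

obs 1: x=7 → posterior Inverse-Gamma(23/6, 45)
obs 2: x=-1 → posterior Inverse-Gamma(13/3, 91/2)
obs 3: x=-1 → posterior Inverse-Gamma(29/6, 46)
obs 4: x=3 → posterior Inverse-Gamma(16/3, 117/2)
obs 5: x=2 → posterior Inverse-Gamma(35/6, 133/2)
obs 6: x=4 → posterior Inverse-Gamma(19/3, 169/2)
obs 7: x=3 → posterior Inverse-Gamma(41/6, 97)
obs 8: x=1 → posterior Inverse-Gamma(22/3, 203/2)
obs 9: x=-3/2 → posterior Inverse-Gamma(47/6, 813/8)
obs 10: x=1/2 → posterior Inverse-Gamma(25/3, 419/4)
obs 11: x=-1 → posterior Inverse-Gamma(53/6, 421/4)
obs 12: x=7 → posterior Inverse-Gamma(28/3, 583/4)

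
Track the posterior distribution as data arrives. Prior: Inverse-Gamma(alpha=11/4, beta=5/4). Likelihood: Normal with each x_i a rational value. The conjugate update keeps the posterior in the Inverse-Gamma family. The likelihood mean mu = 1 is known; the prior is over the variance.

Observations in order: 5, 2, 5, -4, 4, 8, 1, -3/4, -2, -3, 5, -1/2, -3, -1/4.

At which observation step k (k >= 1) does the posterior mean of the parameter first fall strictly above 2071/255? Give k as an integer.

k = 5

obs 1: x=5 → posterior Inverse-Gamma(13/4, 37/4)
obs 2: x=2 → posterior Inverse-Gamma(15/4, 39/4)
obs 3: x=5 → posterior Inverse-Gamma(17/4, 71/4)
obs 4: x=-4 → posterior Inverse-Gamma(19/4, 121/4)
obs 5: x=4 → posterior Inverse-Gamma(21/4, 139/4)
obs 6: x=8 → posterior Inverse-Gamma(23/4, 237/4)
obs 7: x=1 → posterior Inverse-Gamma(25/4, 237/4)
obs 8: x=-3/4 → posterior Inverse-Gamma(27/4, 1945/32)
obs 9: x=-2 → posterior Inverse-Gamma(29/4, 2089/32)
obs 10: x=-3 → posterior Inverse-Gamma(31/4, 2345/32)
obs 11: x=5 → posterior Inverse-Gamma(33/4, 2601/32)
obs 12: x=-1/2 → posterior Inverse-Gamma(35/4, 2637/32)
obs 13: x=-3 → posterior Inverse-Gamma(37/4, 2893/32)
obs 14: x=-1/4 → posterior Inverse-Gamma(39/4, 1459/16)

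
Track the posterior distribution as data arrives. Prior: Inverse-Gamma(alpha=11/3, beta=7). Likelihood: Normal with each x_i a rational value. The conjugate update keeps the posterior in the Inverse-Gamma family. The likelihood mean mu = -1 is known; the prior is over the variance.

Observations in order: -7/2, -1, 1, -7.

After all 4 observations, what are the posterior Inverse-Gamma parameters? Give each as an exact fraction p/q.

alpha=17/3, beta=241/8

obs 1: x=-7/2 → posterior Inverse-Gamma(25/6, 81/8)
obs 2: x=-1 → posterior Inverse-Gamma(14/3, 81/8)
obs 3: x=1 → posterior Inverse-Gamma(31/6, 97/8)
obs 4: x=-7 → posterior Inverse-Gamma(17/3, 241/8)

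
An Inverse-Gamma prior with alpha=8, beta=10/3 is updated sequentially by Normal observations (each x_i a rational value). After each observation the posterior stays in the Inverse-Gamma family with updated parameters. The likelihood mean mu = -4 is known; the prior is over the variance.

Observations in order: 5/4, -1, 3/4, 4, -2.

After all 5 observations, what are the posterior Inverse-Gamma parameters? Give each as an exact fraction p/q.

obs 1: x=5/4 → posterior Inverse-Gamma(17/2, 1643/96)
obs 2: x=-1 → posterior Inverse-Gamma(9, 2075/96)
obs 3: x=3/4 → posterior Inverse-Gamma(19/2, 1579/48)
obs 4: x=4 → posterior Inverse-Gamma(10, 3115/48)
obs 5: x=-2 → posterior Inverse-Gamma(21/2, 3211/48)

alpha=21/2, beta=3211/48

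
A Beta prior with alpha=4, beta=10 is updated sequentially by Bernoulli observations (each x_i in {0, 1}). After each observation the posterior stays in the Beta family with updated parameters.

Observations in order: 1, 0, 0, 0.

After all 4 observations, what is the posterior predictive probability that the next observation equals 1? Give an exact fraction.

obs 1: x=1 → posterior Beta(5, 10)
obs 2: x=0 → posterior Beta(5, 11)
obs 3: x=0 → posterior Beta(5, 12)
obs 4: x=0 → posterior Beta(5, 13)

5/18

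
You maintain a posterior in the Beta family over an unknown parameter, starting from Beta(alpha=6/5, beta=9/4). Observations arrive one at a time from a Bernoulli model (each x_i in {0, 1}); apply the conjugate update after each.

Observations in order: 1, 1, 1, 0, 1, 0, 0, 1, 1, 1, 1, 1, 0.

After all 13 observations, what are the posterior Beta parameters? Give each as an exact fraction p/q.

alpha=51/5, beta=25/4

obs 1: x=1 → posterior Beta(11/5, 9/4)
obs 2: x=1 → posterior Beta(16/5, 9/4)
obs 3: x=1 → posterior Beta(21/5, 9/4)
obs 4: x=0 → posterior Beta(21/5, 13/4)
obs 5: x=1 → posterior Beta(26/5, 13/4)
obs 6: x=0 → posterior Beta(26/5, 17/4)
obs 7: x=0 → posterior Beta(26/5, 21/4)
obs 8: x=1 → posterior Beta(31/5, 21/4)
obs 9: x=1 → posterior Beta(36/5, 21/4)
obs 10: x=1 → posterior Beta(41/5, 21/4)
obs 11: x=1 → posterior Beta(46/5, 21/4)
obs 12: x=1 → posterior Beta(51/5, 21/4)
obs 13: x=0 → posterior Beta(51/5, 25/4)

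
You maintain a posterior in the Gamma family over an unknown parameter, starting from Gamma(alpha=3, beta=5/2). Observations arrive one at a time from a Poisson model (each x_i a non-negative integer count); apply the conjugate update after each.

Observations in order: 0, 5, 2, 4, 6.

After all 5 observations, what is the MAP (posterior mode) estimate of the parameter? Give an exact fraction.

obs 1: x=0 → posterior Gamma(3, 7/2)
obs 2: x=5 → posterior Gamma(8, 9/2)
obs 3: x=2 → posterior Gamma(10, 11/2)
obs 4: x=4 → posterior Gamma(14, 13/2)
obs 5: x=6 → posterior Gamma(20, 15/2)

38/15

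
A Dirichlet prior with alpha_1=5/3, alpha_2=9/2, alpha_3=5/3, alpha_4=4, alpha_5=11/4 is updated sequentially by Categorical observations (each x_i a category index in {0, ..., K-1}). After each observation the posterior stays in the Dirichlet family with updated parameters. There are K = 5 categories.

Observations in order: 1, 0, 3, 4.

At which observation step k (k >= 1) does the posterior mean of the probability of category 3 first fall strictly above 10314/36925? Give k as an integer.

obs 1: x=1 → posterior Dirichlet(5/3, 11/2, 5/3, 4, 11/4)
obs 2: x=0 → posterior Dirichlet(8/3, 11/2, 5/3, 4, 11/4)
obs 3: x=3 → posterior Dirichlet(8/3, 11/2, 5/3, 5, 11/4)
obs 4: x=4 → posterior Dirichlet(8/3, 11/2, 5/3, 5, 15/4)

k = 3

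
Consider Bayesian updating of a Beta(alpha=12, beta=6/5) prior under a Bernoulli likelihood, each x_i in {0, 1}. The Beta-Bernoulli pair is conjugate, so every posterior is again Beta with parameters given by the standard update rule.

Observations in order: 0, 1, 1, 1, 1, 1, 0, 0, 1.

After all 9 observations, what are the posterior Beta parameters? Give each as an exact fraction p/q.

alpha=18, beta=21/5

obs 1: x=0 → posterior Beta(12, 11/5)
obs 2: x=1 → posterior Beta(13, 11/5)
obs 3: x=1 → posterior Beta(14, 11/5)
obs 4: x=1 → posterior Beta(15, 11/5)
obs 5: x=1 → posterior Beta(16, 11/5)
obs 6: x=1 → posterior Beta(17, 11/5)
obs 7: x=0 → posterior Beta(17, 16/5)
obs 8: x=0 → posterior Beta(17, 21/5)
obs 9: x=1 → posterior Beta(18, 21/5)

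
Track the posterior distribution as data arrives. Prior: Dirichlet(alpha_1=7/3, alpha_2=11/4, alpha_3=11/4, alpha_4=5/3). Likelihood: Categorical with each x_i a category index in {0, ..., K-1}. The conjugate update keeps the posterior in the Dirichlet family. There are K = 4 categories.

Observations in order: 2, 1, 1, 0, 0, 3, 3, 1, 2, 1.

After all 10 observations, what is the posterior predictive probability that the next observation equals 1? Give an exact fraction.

9/26

obs 1: x=2 → posterior Dirichlet(7/3, 11/4, 15/4, 5/3)
obs 2: x=1 → posterior Dirichlet(7/3, 15/4, 15/4, 5/3)
obs 3: x=1 → posterior Dirichlet(7/3, 19/4, 15/4, 5/3)
obs 4: x=0 → posterior Dirichlet(10/3, 19/4, 15/4, 5/3)
obs 5: x=0 → posterior Dirichlet(13/3, 19/4, 15/4, 5/3)
obs 6: x=3 → posterior Dirichlet(13/3, 19/4, 15/4, 8/3)
obs 7: x=3 → posterior Dirichlet(13/3, 19/4, 15/4, 11/3)
obs 8: x=1 → posterior Dirichlet(13/3, 23/4, 15/4, 11/3)
obs 9: x=2 → posterior Dirichlet(13/3, 23/4, 19/4, 11/3)
obs 10: x=1 → posterior Dirichlet(13/3, 27/4, 19/4, 11/3)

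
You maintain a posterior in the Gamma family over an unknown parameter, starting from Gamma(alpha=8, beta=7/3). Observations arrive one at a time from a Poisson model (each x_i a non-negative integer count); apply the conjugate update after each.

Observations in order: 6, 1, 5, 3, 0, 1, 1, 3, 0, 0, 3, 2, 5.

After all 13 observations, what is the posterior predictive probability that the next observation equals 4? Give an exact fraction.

obs 1: x=6 → posterior Gamma(14, 10/3)
obs 2: x=1 → posterior Gamma(15, 13/3)
obs 3: x=5 → posterior Gamma(20, 16/3)
obs 4: x=3 → posterior Gamma(23, 19/3)
obs 5: x=0 → posterior Gamma(23, 22/3)
obs 6: x=1 → posterior Gamma(24, 25/3)
obs 7: x=1 → posterior Gamma(25, 28/3)
obs 8: x=3 → posterior Gamma(28, 31/3)
obs 9: x=0 → posterior Gamma(28, 34/3)
obs 10: x=0 → posterior Gamma(28, 37/3)
obs 11: x=3 → posterior Gamma(31, 40/3)
obs 12: x=2 → posterior Gamma(33, 43/3)
obs 13: x=5 → posterior Gamma(38, 46/3)

12553459701274999684927023948387756318656443561232982730684261277368320/97327453648743672783790144527749033795901408624680013074608083129650401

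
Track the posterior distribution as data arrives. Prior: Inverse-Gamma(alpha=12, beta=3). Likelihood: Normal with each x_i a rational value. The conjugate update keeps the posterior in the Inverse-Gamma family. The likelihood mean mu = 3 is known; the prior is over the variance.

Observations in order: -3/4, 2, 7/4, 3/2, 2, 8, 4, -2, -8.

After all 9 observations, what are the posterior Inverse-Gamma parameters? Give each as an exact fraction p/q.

obs 1: x=-3/4 → posterior Inverse-Gamma(25/2, 321/32)
obs 2: x=2 → posterior Inverse-Gamma(13, 337/32)
obs 3: x=7/4 → posterior Inverse-Gamma(27/2, 181/16)
obs 4: x=3/2 → posterior Inverse-Gamma(14, 199/16)
obs 5: x=2 → posterior Inverse-Gamma(29/2, 207/16)
obs 6: x=8 → posterior Inverse-Gamma(15, 407/16)
obs 7: x=4 → posterior Inverse-Gamma(31/2, 415/16)
obs 8: x=-2 → posterior Inverse-Gamma(16, 615/16)
obs 9: x=-8 → posterior Inverse-Gamma(33/2, 1583/16)

alpha=33/2, beta=1583/16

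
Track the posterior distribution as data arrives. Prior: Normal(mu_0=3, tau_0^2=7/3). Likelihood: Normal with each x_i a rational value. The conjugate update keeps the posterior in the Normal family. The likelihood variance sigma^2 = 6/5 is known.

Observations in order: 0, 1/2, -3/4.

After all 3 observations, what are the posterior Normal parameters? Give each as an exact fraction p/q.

mu_0=181/492, tau_0^2=14/41

obs 1: x=0 → posterior Normal(54/53, 42/53)
obs 2: x=1/2 → posterior Normal(13/16, 21/44)
obs 3: x=-3/4 → posterior Normal(181/492, 14/41)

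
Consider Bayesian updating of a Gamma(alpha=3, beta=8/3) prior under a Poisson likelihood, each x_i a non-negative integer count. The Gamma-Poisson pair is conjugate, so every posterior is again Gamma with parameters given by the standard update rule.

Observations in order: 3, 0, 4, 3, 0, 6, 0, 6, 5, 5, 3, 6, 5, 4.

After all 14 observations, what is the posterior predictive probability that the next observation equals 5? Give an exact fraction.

obs 1: x=3 → posterior Gamma(6, 11/3)
obs 2: x=0 → posterior Gamma(6, 14/3)
obs 3: x=4 → posterior Gamma(10, 17/3)
obs 4: x=3 → posterior Gamma(13, 20/3)
obs 5: x=0 → posterior Gamma(13, 23/3)
obs 6: x=6 → posterior Gamma(19, 26/3)
obs 7: x=0 → posterior Gamma(19, 29/3)
obs 8: x=6 → posterior Gamma(25, 32/3)
obs 9: x=5 → posterior Gamma(30, 35/3)
obs 10: x=5 → posterior Gamma(35, 38/3)
obs 11: x=3 → posterior Gamma(38, 41/3)
obs 12: x=6 → posterior Gamma(44, 44/3)
obs 13: x=5 → posterior Gamma(49, 47/3)
obs 14: x=4 → posterior Gamma(53, 50/3)

21313490972119097932591103017330169677734375000000000000000000000000000000000000000000000000000000/192187247665996574649784037172362454714203359776284604056391689607813402008808263104318930651299413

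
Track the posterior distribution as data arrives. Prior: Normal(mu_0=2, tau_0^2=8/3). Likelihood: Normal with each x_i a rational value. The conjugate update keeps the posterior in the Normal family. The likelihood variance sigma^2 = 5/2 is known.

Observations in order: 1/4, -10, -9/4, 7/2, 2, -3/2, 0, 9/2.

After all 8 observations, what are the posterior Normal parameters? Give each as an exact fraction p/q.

obs 1: x=1/4 → posterior Normal(34/31, 40/31)
obs 2: x=-10 → posterior Normal(-126/47, 40/47)
obs 3: x=-9/4 → posterior Normal(-18/7, 40/63)
obs 4: x=7/2 → posterior Normal(-106/79, 40/79)
obs 5: x=2 → posterior Normal(-74/95, 8/19)
obs 6: x=-3/2 → posterior Normal(-98/111, 40/111)
obs 7: x=0 → posterior Normal(-98/127, 40/127)
obs 8: x=9/2 → posterior Normal(-2/11, 40/143)

mu_0=-2/11, tau_0^2=40/143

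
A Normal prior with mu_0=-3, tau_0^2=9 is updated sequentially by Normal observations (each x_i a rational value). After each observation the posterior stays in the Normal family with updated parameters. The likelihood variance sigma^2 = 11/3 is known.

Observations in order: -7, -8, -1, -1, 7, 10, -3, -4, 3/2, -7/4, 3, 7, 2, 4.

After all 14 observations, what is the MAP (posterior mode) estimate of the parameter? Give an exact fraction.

obs 1: x=-7 → posterior Normal(-111/19, 99/38)
obs 2: x=-8 → posterior Normal(-438/65, 99/65)
obs 3: x=-1 → posterior Normal(-465/92, 99/92)
obs 4: x=-1 → posterior Normal(-492/119, 99/119)
obs 5: x=7 → posterior Normal(-303/146, 99/146)
obs 6: x=10 → posterior Normal(-33/173, 99/173)
obs 7: x=-3 → posterior Normal(-57/100, 99/200)
obs 8: x=-4 → posterior Normal(-222/227, 99/227)
obs 9: x=3/2 → posterior Normal(-363/508, 99/254)
obs 10: x=-7/4 → posterior Normal(-915/1124, 99/281)
obs 11: x=3 → posterior Normal(-591/1232, 9/28)
obs 12: x=7 → posterior Normal(33/268, 99/335)
obs 13: x=2 → posterior Normal(381/1448, 99/362)
obs 14: x=4 → posterior Normal(813/1556, 99/389)

813/1556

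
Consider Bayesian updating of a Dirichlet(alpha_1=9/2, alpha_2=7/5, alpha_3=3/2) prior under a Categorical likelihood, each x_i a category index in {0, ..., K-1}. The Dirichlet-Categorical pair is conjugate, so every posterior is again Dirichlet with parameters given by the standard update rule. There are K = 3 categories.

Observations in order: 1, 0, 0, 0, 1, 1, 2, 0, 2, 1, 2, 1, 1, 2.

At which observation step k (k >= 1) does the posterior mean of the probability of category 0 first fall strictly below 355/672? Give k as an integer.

obs 1: x=1 → posterior Dirichlet(9/2, 12/5, 3/2)
obs 2: x=0 → posterior Dirichlet(11/2, 12/5, 3/2)
obs 3: x=0 → posterior Dirichlet(13/2, 12/5, 3/2)
obs 4: x=0 → posterior Dirichlet(15/2, 12/5, 3/2)
obs 5: x=1 → posterior Dirichlet(15/2, 17/5, 3/2)
obs 6: x=1 → posterior Dirichlet(15/2, 22/5, 3/2)
obs 7: x=2 → posterior Dirichlet(15/2, 22/5, 5/2)
obs 8: x=0 → posterior Dirichlet(17/2, 22/5, 5/2)
obs 9: x=2 → posterior Dirichlet(17/2, 22/5, 7/2)
obs 10: x=1 → posterior Dirichlet(17/2, 27/5, 7/2)
obs 11: x=2 → posterior Dirichlet(17/2, 27/5, 9/2)
obs 12: x=1 → posterior Dirichlet(17/2, 32/5, 9/2)
obs 13: x=1 → posterior Dirichlet(17/2, 37/5, 9/2)
obs 14: x=2 → posterior Dirichlet(17/2, 37/5, 11/2)

k = 7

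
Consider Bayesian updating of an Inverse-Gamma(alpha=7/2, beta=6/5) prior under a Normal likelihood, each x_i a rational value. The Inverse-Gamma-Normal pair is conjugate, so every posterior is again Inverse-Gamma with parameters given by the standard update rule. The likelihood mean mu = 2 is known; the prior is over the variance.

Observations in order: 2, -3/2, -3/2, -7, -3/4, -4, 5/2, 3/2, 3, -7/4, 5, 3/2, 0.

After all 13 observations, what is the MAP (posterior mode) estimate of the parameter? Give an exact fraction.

obs 1: x=2 → posterior Inverse-Gamma(4, 6/5)
obs 2: x=-3/2 → posterior Inverse-Gamma(9/2, 293/40)
obs 3: x=-3/2 → posterior Inverse-Gamma(5, 269/20)
obs 4: x=-7 → posterior Inverse-Gamma(11/2, 1079/20)
obs 5: x=-3/4 → posterior Inverse-Gamma(6, 9237/160)
obs 6: x=-4 → posterior Inverse-Gamma(13/2, 12117/160)
obs 7: x=5/2 → posterior Inverse-Gamma(7, 12137/160)
obs 8: x=3/2 → posterior Inverse-Gamma(15/2, 12157/160)
obs 9: x=3 → posterior Inverse-Gamma(8, 12237/160)
obs 10: x=-7/4 → posterior Inverse-Gamma(17/2, 6681/80)
obs 11: x=5 → posterior Inverse-Gamma(9, 7041/80)
obs 12: x=3/2 → posterior Inverse-Gamma(19/2, 7051/80)
obs 13: x=0 → posterior Inverse-Gamma(10, 7211/80)

7211/880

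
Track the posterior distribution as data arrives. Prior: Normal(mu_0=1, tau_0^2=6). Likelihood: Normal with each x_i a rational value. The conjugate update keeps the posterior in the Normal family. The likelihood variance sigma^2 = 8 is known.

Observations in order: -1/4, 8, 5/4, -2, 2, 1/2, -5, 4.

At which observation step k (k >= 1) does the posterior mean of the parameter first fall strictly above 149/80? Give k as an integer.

k = 2

obs 1: x=-1/4 → posterior Normal(13/28, 24/7)
obs 2: x=8 → posterior Normal(109/40, 12/5)
obs 3: x=5/4 → posterior Normal(31/13, 24/13)
obs 4: x=-2 → posterior Normal(25/16, 3/2)
obs 5: x=2 → posterior Normal(31/19, 24/19)
obs 6: x=1/2 → posterior Normal(65/44, 12/11)
obs 7: x=-5 → posterior Normal(7/10, 24/25)
obs 8: x=4 → posterior Normal(59/56, 6/7)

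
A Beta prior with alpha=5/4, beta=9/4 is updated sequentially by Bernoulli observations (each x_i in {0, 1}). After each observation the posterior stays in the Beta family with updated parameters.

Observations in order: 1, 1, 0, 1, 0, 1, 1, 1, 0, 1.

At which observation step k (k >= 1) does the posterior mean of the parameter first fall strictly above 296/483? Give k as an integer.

obs 1: x=1 → posterior Beta(9/4, 9/4)
obs 2: x=1 → posterior Beta(13/4, 9/4)
obs 3: x=0 → posterior Beta(13/4, 13/4)
obs 4: x=1 → posterior Beta(17/4, 13/4)
obs 5: x=0 → posterior Beta(17/4, 17/4)
obs 6: x=1 → posterior Beta(21/4, 17/4)
obs 7: x=1 → posterior Beta(25/4, 17/4)
obs 8: x=1 → posterior Beta(29/4, 17/4)
obs 9: x=0 → posterior Beta(29/4, 21/4)
obs 10: x=1 → posterior Beta(33/4, 21/4)

k = 8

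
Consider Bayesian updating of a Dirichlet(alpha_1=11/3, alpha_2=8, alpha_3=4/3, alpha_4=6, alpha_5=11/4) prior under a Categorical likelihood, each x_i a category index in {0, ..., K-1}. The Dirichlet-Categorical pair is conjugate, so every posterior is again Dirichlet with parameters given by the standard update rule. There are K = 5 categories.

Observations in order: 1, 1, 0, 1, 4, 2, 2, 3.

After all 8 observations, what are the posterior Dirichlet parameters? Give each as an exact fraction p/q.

alpha_1=14/3, alpha_2=11, alpha_3=10/3, alpha_4=7, alpha_5=15/4

obs 1: x=1 → posterior Dirichlet(11/3, 9, 4/3, 6, 11/4)
obs 2: x=1 → posterior Dirichlet(11/3, 10, 4/3, 6, 11/4)
obs 3: x=0 → posterior Dirichlet(14/3, 10, 4/3, 6, 11/4)
obs 4: x=1 → posterior Dirichlet(14/3, 11, 4/3, 6, 11/4)
obs 5: x=4 → posterior Dirichlet(14/3, 11, 4/3, 6, 15/4)
obs 6: x=2 → posterior Dirichlet(14/3, 11, 7/3, 6, 15/4)
obs 7: x=2 → posterior Dirichlet(14/3, 11, 10/3, 6, 15/4)
obs 8: x=3 → posterior Dirichlet(14/3, 11, 10/3, 7, 15/4)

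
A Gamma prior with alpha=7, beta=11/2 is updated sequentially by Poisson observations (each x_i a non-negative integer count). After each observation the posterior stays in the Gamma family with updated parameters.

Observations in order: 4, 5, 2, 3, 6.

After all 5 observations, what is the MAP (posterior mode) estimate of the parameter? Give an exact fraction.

obs 1: x=4 → posterior Gamma(11, 13/2)
obs 2: x=5 → posterior Gamma(16, 15/2)
obs 3: x=2 → posterior Gamma(18, 17/2)
obs 4: x=3 → posterior Gamma(21, 19/2)
obs 5: x=6 → posterior Gamma(27, 21/2)

52/21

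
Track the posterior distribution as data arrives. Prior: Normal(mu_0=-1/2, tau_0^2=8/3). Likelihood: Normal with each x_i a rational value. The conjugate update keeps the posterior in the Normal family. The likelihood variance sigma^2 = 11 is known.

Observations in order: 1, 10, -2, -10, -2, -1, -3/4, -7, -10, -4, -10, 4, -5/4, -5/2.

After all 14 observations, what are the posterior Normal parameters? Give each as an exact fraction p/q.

mu_0=-601/290, tau_0^2=88/145

obs 1: x=1 → posterior Normal(-17/82, 88/41)
obs 2: x=10 → posterior Normal(143/98, 88/49)
obs 3: x=-2 → posterior Normal(37/38, 88/57)
obs 4: x=-10 → posterior Normal(-49/130, 88/65)
obs 5: x=-2 → posterior Normal(-81/146, 88/73)
obs 6: x=-1 → posterior Normal(-97/162, 88/81)
obs 7: x=-3/4 → posterior Normal(-109/178, 88/89)
obs 8: x=-7 → posterior Normal(-221/194, 88/97)
obs 9: x=-10 → posterior Normal(-127/70, 88/105)
obs 10: x=-4 → posterior Normal(-445/226, 88/113)
obs 11: x=-10 → posterior Normal(-5/2, 8/11)
obs 12: x=4 → posterior Normal(-541/258, 88/129)
obs 13: x=-5/4 → posterior Normal(-561/274, 88/137)
obs 14: x=-5/2 → posterior Normal(-601/290, 88/145)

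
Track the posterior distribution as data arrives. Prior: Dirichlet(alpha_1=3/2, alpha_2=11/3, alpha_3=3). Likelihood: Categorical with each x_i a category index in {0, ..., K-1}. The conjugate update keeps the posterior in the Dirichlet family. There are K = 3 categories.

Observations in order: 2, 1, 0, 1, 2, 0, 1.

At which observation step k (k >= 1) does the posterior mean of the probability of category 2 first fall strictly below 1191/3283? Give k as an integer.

k = 3

obs 1: x=2 → posterior Dirichlet(3/2, 11/3, 4)
obs 2: x=1 → posterior Dirichlet(3/2, 14/3, 4)
obs 3: x=0 → posterior Dirichlet(5/2, 14/3, 4)
obs 4: x=1 → posterior Dirichlet(5/2, 17/3, 4)
obs 5: x=2 → posterior Dirichlet(5/2, 17/3, 5)
obs 6: x=0 → posterior Dirichlet(7/2, 17/3, 5)
obs 7: x=1 → posterior Dirichlet(7/2, 20/3, 5)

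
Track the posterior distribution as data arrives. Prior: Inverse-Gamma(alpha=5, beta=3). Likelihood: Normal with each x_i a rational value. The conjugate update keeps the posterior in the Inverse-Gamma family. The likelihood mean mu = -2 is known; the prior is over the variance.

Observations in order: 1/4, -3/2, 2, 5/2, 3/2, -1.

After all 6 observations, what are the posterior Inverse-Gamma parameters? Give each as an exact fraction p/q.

alpha=8, beta=973/32

obs 1: x=1/4 → posterior Inverse-Gamma(11/2, 177/32)
obs 2: x=-3/2 → posterior Inverse-Gamma(6, 181/32)
obs 3: x=2 → posterior Inverse-Gamma(13/2, 437/32)
obs 4: x=5/2 → posterior Inverse-Gamma(7, 761/32)
obs 5: x=3/2 → posterior Inverse-Gamma(15/2, 957/32)
obs 6: x=-1 → posterior Inverse-Gamma(8, 973/32)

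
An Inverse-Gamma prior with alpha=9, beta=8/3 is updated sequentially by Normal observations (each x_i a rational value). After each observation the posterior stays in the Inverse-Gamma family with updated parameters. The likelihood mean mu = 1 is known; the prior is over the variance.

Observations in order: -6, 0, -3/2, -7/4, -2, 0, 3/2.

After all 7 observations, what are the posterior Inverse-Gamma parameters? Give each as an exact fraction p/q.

alpha=25/2, beta=3811/96

obs 1: x=-6 → posterior Inverse-Gamma(19/2, 163/6)
obs 2: x=0 → posterior Inverse-Gamma(10, 83/3)
obs 3: x=-3/2 → posterior Inverse-Gamma(21/2, 739/24)
obs 4: x=-7/4 → posterior Inverse-Gamma(11, 3319/96)
obs 5: x=-2 → posterior Inverse-Gamma(23/2, 3751/96)
obs 6: x=0 → posterior Inverse-Gamma(12, 3799/96)
obs 7: x=3/2 → posterior Inverse-Gamma(25/2, 3811/96)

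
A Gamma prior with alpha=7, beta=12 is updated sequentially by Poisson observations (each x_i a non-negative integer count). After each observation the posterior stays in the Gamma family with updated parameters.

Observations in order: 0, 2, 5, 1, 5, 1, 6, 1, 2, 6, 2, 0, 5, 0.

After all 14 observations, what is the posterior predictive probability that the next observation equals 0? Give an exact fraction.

6979976536816242240398269732269609732429196784922608927768576/35370553733215749514562618584237555997034634776827523327290883

obs 1: x=0 → posterior Gamma(7, 13)
obs 2: x=2 → posterior Gamma(9, 14)
obs 3: x=5 → posterior Gamma(14, 15)
obs 4: x=1 → posterior Gamma(15, 16)
obs 5: x=5 → posterior Gamma(20, 17)
obs 6: x=1 → posterior Gamma(21, 18)
obs 7: x=6 → posterior Gamma(27, 19)
obs 8: x=1 → posterior Gamma(28, 20)
obs 9: x=2 → posterior Gamma(30, 21)
obs 10: x=6 → posterior Gamma(36, 22)
obs 11: x=2 → posterior Gamma(38, 23)
obs 12: x=0 → posterior Gamma(38, 24)
obs 13: x=5 → posterior Gamma(43, 25)
obs 14: x=0 → posterior Gamma(43, 26)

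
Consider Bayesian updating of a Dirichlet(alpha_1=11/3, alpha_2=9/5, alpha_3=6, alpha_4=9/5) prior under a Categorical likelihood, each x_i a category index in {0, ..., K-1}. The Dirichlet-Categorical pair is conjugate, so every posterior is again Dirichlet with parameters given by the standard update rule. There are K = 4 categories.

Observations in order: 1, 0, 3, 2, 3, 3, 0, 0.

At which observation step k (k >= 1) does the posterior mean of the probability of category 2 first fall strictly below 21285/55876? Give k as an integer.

k = 3

obs 1: x=1 → posterior Dirichlet(11/3, 14/5, 6, 9/5)
obs 2: x=0 → posterior Dirichlet(14/3, 14/5, 6, 9/5)
obs 3: x=3 → posterior Dirichlet(14/3, 14/5, 6, 14/5)
obs 4: x=2 → posterior Dirichlet(14/3, 14/5, 7, 14/5)
obs 5: x=3 → posterior Dirichlet(14/3, 14/5, 7, 19/5)
obs 6: x=3 → posterior Dirichlet(14/3, 14/5, 7, 24/5)
obs 7: x=0 → posterior Dirichlet(17/3, 14/5, 7, 24/5)
obs 8: x=0 → posterior Dirichlet(20/3, 14/5, 7, 24/5)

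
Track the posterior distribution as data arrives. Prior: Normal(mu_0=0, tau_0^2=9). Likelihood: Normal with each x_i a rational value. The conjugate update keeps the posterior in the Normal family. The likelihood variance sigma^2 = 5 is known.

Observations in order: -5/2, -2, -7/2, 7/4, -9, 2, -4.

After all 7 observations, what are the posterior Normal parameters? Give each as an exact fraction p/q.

mu_0=-621/272, tau_0^2=45/68

obs 1: x=-5/2 → posterior Normal(-45/28, 45/14)
obs 2: x=-2 → posterior Normal(-81/46, 45/23)
obs 3: x=-7/2 → posterior Normal(-9/4, 45/32)
obs 4: x=7/4 → posterior Normal(-225/164, 45/41)
obs 5: x=-9 → posterior Normal(-549/200, 9/10)
obs 6: x=2 → posterior Normal(-477/236, 45/59)
obs 7: x=-4 → posterior Normal(-621/272, 45/68)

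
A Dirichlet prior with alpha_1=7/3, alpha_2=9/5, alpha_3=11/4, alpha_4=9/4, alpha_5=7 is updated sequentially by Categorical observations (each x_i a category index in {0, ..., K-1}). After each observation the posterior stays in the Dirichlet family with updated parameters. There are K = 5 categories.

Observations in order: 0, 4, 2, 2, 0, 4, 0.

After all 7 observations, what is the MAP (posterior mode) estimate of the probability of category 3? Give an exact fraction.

75/1088

obs 1: x=0 → posterior Dirichlet(10/3, 9/5, 11/4, 9/4, 7)
obs 2: x=4 → posterior Dirichlet(10/3, 9/5, 11/4, 9/4, 8)
obs 3: x=2 → posterior Dirichlet(10/3, 9/5, 15/4, 9/4, 8)
obs 4: x=2 → posterior Dirichlet(10/3, 9/5, 19/4, 9/4, 8)
obs 5: x=0 → posterior Dirichlet(13/3, 9/5, 19/4, 9/4, 8)
obs 6: x=4 → posterior Dirichlet(13/3, 9/5, 19/4, 9/4, 9)
obs 7: x=0 → posterior Dirichlet(16/3, 9/5, 19/4, 9/4, 9)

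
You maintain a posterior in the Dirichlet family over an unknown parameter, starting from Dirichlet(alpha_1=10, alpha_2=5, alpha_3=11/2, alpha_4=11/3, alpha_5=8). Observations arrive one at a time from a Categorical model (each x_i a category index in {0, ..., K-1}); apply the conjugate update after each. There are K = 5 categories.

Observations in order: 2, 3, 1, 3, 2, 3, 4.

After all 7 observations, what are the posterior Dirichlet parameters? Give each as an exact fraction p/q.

obs 1: x=2 → posterior Dirichlet(10, 5, 13/2, 11/3, 8)
obs 2: x=3 → posterior Dirichlet(10, 5, 13/2, 14/3, 8)
obs 3: x=1 → posterior Dirichlet(10, 6, 13/2, 14/3, 8)
obs 4: x=3 → posterior Dirichlet(10, 6, 13/2, 17/3, 8)
obs 5: x=2 → posterior Dirichlet(10, 6, 15/2, 17/3, 8)
obs 6: x=3 → posterior Dirichlet(10, 6, 15/2, 20/3, 8)
obs 7: x=4 → posterior Dirichlet(10, 6, 15/2, 20/3, 9)

alpha_1=10, alpha_2=6, alpha_3=15/2, alpha_4=20/3, alpha_5=9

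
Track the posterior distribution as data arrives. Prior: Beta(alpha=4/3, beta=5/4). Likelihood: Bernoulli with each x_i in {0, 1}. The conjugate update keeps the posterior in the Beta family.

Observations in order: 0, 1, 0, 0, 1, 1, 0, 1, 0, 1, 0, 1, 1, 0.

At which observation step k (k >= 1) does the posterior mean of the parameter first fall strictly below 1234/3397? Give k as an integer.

obs 1: x=0 → posterior Beta(4/3, 9/4)
obs 2: x=1 → posterior Beta(7/3, 9/4)
obs 3: x=0 → posterior Beta(7/3, 13/4)
obs 4: x=0 → posterior Beta(7/3, 17/4)
obs 5: x=1 → posterior Beta(10/3, 17/4)
obs 6: x=1 → posterior Beta(13/3, 17/4)
obs 7: x=0 → posterior Beta(13/3, 21/4)
obs 8: x=1 → posterior Beta(16/3, 21/4)
obs 9: x=0 → posterior Beta(16/3, 25/4)
obs 10: x=1 → posterior Beta(19/3, 25/4)
obs 11: x=0 → posterior Beta(19/3, 29/4)
obs 12: x=1 → posterior Beta(22/3, 29/4)
obs 13: x=1 → posterior Beta(25/3, 29/4)
obs 14: x=0 → posterior Beta(25/3, 33/4)

k = 4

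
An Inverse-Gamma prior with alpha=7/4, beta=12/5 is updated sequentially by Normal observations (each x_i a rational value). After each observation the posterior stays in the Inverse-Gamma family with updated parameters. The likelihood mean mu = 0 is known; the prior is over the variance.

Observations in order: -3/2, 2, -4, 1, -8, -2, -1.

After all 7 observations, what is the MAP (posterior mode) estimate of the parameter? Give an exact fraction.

obs 1: x=-3/2 → posterior Inverse-Gamma(9/4, 141/40)
obs 2: x=2 → posterior Inverse-Gamma(11/4, 221/40)
obs 3: x=-4 → posterior Inverse-Gamma(13/4, 541/40)
obs 4: x=1 → posterior Inverse-Gamma(15/4, 561/40)
obs 5: x=-8 → posterior Inverse-Gamma(17/4, 1841/40)
obs 6: x=-2 → posterior Inverse-Gamma(19/4, 1921/40)
obs 7: x=-1 → posterior Inverse-Gamma(21/4, 1941/40)

1941/250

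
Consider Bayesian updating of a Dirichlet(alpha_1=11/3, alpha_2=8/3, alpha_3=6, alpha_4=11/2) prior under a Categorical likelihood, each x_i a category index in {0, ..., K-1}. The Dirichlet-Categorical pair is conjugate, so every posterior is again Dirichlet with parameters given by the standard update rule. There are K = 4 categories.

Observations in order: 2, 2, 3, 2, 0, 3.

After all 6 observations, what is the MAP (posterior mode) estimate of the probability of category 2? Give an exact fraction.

48/119

obs 1: x=2 → posterior Dirichlet(11/3, 8/3, 7, 11/2)
obs 2: x=2 → posterior Dirichlet(11/3, 8/3, 8, 11/2)
obs 3: x=3 → posterior Dirichlet(11/3, 8/3, 8, 13/2)
obs 4: x=2 → posterior Dirichlet(11/3, 8/3, 9, 13/2)
obs 5: x=0 → posterior Dirichlet(14/3, 8/3, 9, 13/2)
obs 6: x=3 → posterior Dirichlet(14/3, 8/3, 9, 15/2)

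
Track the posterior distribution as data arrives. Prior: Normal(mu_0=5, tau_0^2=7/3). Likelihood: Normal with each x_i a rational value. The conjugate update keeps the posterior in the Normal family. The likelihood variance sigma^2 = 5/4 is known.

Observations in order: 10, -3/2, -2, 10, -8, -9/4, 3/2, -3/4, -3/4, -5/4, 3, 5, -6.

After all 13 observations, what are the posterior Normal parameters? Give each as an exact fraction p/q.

mu_0=271/379, tau_0^2=35/379

obs 1: x=10 → posterior Normal(355/43, 35/43)
obs 2: x=-3/2 → posterior Normal(313/71, 35/71)
obs 3: x=-2 → posterior Normal(257/99, 35/99)
obs 4: x=10 → posterior Normal(537/127, 35/127)
obs 5: x=-8 → posterior Normal(313/155, 7/31)
obs 6: x=-9/4 → posterior Normal(250/183, 35/183)
obs 7: x=3/2 → posterior Normal(292/211, 35/211)
obs 8: x=-3/4 → posterior Normal(271/239, 35/239)
obs 9: x=-3/4 → posterior Normal(250/267, 35/267)
obs 10: x=-5/4 → posterior Normal(43/59, 7/59)
obs 11: x=3 → posterior Normal(299/323, 35/323)
obs 12: x=5 → posterior Normal(439/351, 35/351)
obs 13: x=-6 → posterior Normal(271/379, 35/379)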